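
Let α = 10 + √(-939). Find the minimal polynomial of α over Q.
m_α(x) = x^2 - 20x + 1039

From α - 10 = √(-939), squaring gives (α - 10)^2 = -939, i.e. α^2 - 20α + 100 = -939, so α^2 - 20α + 1039 = 0. The discriminant of x^2 - 20x + 1039 is (-20)^2 - 4·(1039) = 400 - 4156 = -3756, and 4·(-939) is not a perfect square in Q since -939 is squarefree and ≠ 1. Hence x^2 - 20x + 1039 is irreducible over Q and is the minimal polynomial of α.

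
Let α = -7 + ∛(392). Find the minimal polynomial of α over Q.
m_α(x) = x^3 + 21x^2 + 147x - 49

Set β = α + 7 = ∛(392), so β^3 = 392. Then (α + 7)^3 - 392 = 0, i.e. α is a root of g(x) = (x + 7)^3 - 392 = x^3 + 21x^2 + 147x - 49. Since g(x) = h(x + 7) where h(x) = x^3 - 392, and h is irreducible over Q (because 392 is not a perfect cube, so h has no rational root, and a monic cubic with no rational root is irreducible), g is also irreducible (irreducibility is preserved under the substitution x → x + 7). Hence m_α(x) = x^3 + 21x^2 + 147x - 49.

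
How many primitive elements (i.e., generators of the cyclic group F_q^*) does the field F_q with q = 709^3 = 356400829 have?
There are φ(356400828) = 100098720 primitive elements

F_q^* is cyclic of order q - 1 = 356400828. A cyclic group of order m has exactly φ(m) generators. Here m = 356400828 = 2^2 · 3^2 · 7 · 59 · 23971, so the number of primitive elements is φ(356400828) = 100098720.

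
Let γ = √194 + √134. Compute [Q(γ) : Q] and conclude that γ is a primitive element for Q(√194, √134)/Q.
[Q(γ) : Q] = 4 (equivalently, Q(γ) = Q(√194, √134))

Obviously Q(γ) ⊆ Q(√194, √134), and [Q(√194, √134):Q] = 4 (since 194, 134 are distinct squarefree integers > 1 with 25996 not a perfect square). To show equality we compute the minimal polynomial of γ. From γ = √194 + √134: γ^2 = 194 + 2√(25996) + 134 = 328 + 2√(25996), so γ^2 - 328 = 2√(25996); squaring, (γ^2 - 328)^2 = 4·25996, i.e. γ^4 - 656γ^2 + 107584 - 103984 = 0, i.e. γ^4 - 656γ^2 + 3600 = 0. So γ is a root of x^4 - 656x^2 + 3600. This polynomial is irreducible over Q: it has no rational root (each ±√194 ± √134 is irrational), and any factorization into two quadratics over Q would force √(25996) ∈ Q (pairing opposite roots) or √194, √134 ∈ Q (other pairings), all impossible. Hence [Q(γ):Q] = 4 = [Q(√194, √134):Q], so Q(γ) = Q(√194, √134).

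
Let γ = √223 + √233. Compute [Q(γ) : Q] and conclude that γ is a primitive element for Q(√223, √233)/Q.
[Q(γ) : Q] = 4 (equivalently, Q(γ) = Q(√223, √233))

Obviously Q(γ) ⊆ Q(√223, √233), and [Q(√223, √233):Q] = 4 (since 223, 233 are distinct squarefree integers > 1 with 51959 not a perfect square). To show equality we compute the minimal polynomial of γ. From γ = √223 + √233: γ^2 = 223 + 2√(51959) + 233 = 456 + 2√(51959), so γ^2 - 456 = 2√(51959); squaring, (γ^2 - 456)^2 = 4·51959, i.e. γ^4 - 912γ^2 + 207936 - 207836 = 0, i.e. γ^4 - 912γ^2 + 100 = 0. So γ is a root of x^4 - 912x^2 + 100. This polynomial is irreducible over Q: it has no rational root (each ±√223 ± √233 is irrational), and any factorization into two quadratics over Q would force √(51959) ∈ Q (pairing opposite roots) or √223, √233 ∈ Q (other pairings), all impossible. Hence [Q(γ):Q] = 4 = [Q(√223, √233):Q], so Q(γ) = Q(√223, √233).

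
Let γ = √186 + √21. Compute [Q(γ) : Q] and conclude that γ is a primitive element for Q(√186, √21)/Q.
[Q(γ) : Q] = 4 (equivalently, Q(γ) = Q(√186, √21))

Obviously Q(γ) ⊆ Q(√186, √21), and [Q(√186, √21):Q] = 4 (since 186, 21 are distinct squarefree integers > 1 with 3906 not a perfect square). To show equality we compute the minimal polynomial of γ. From γ = √186 + √21: γ^2 = 186 + 2√(3906) + 21 = 207 + 2√(3906), so γ^2 - 207 = 2√(3906); squaring, (γ^2 - 207)^2 = 4·3906, i.e. γ^4 - 414γ^2 + 42849 - 15624 = 0, i.e. γ^4 - 414γ^2 + 27225 = 0. So γ is a root of x^4 - 414x^2 + 27225. This polynomial is irreducible over Q: it has no rational root (each ±√186 ± √21 is irrational), and any factorization into two quadratics over Q would force √(3906) ∈ Q (pairing opposite roots) or √186, √21 ∈ Q (other pairings), all impossible. Hence [Q(γ):Q] = 4 = [Q(√186, √21):Q], so Q(γ) = Q(√186, √21).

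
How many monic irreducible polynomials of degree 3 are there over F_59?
There are 68440 monic irreducible polynomials of degree 3 over F_59

Each element of F_{59^3} that lies in no proper subfield is a root of exactly one monic irreducible of degree 3 over F_59, and each such polynomial has 3 distinct roots in F_{59^3}. By Möbius inversion the count is N_59(3) = (1/3) Σ_{d|3} μ(3/d) · 59^d = (1/3)(μ(3)·59^1 + μ(1)·59^3) = 205320/3 = 68440.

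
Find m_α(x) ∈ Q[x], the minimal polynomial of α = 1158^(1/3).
m_α(x) = x^3 - 1158

α satisfies α^3 = 1158, so x^3 - 1158 annihilates α. By the rational root test, a rational root p/q (in lowest terms) of x^3 - 1158 would satisfy p^3 = 1158 q^3, forcing q = 1 and p^3 = 1158; but 1158 is not a perfect cube, contradiction. A monic cubic over Q with no rational root is irreducible (any nontrivial factorization would include a linear factor). Hence x^3 - 1158 is the minimal polynomial of α, and in particular [Q(α):Q] = 3.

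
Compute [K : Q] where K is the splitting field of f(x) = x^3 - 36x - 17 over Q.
[K : Q] = 6

By the rational root test, any rational root of the monic integer polynomial f(x) = x^3 - 36x - 17 must be an integer dividing the constant term -17, i.e. one of ±{1, 17}. Evaluating: f(1) = -52, f(-1) = 18, f(17) = 4284, f(-17) = -4318; none is 0, so f has no rational root and is therefore irreducible over Q (a cubic with no linear factor over a field is irreducible). For an irreducible cubic, the Galois group is A_3 or S_3 according as the discriminant disc(f) = -4a^3 - 27b^2 = -4·(-36)^3 - 27·(-17)^2 = 178821 is or is not a square in Q. Here disc(f) = 178821 is not a perfect square in Q, so the Galois group of f over Q is not contained in A_3 and must be all of S_3. The splitting field has degree |S_3| = 6 over Q, so [K : Q] = 6.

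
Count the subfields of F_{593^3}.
F_{593^3} has 2 subfields

The subfields of F_{p^n} are exactly the fields F_{p^d} for d | n (each is the fixed field of the unique index-d subgroup of Gal(F_{p^n}/F_p) ≅ Z/nZ). The divisors of n = 3 are {1, 3}, giving 2 subfields: F_{593^1}, F_{593^3}.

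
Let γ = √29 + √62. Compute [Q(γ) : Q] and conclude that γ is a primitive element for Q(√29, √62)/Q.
[Q(γ) : Q] = 4 (equivalently, Q(γ) = Q(√29, √62))

Obviously Q(γ) ⊆ Q(√29, √62), and [Q(√29, √62):Q] = 4 (since 29, 62 are distinct squarefree integers > 1 with 1798 not a perfect square). To show equality we compute the minimal polynomial of γ. From γ = √29 + √62: γ^2 = 29 + 2√(1798) + 62 = 91 + 2√(1798), so γ^2 - 91 = 2√(1798); squaring, (γ^2 - 91)^2 = 4·1798, i.e. γ^4 - 182γ^2 + 8281 - 7192 = 0, i.e. γ^4 - 182γ^2 + 1089 = 0. So γ is a root of x^4 - 182x^2 + 1089. This polynomial is irreducible over Q: it has no rational root (each ±√29 ± √62 is irrational), and any factorization into two quadratics over Q would force √(1798) ∈ Q (pairing opposite roots) or √29, √62 ∈ Q (other pairings), all impossible. Hence [Q(γ):Q] = 4 = [Q(√29, √62):Q], so Q(γ) = Q(√29, √62).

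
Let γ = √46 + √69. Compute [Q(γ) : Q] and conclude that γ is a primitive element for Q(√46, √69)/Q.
[Q(γ) : Q] = 4 (equivalently, Q(γ) = Q(√46, √69))

Obviously Q(γ) ⊆ Q(√46, √69), and [Q(√46, √69):Q] = 4 (since 46, 69 are distinct squarefree integers > 1 with 3174 not a perfect square). To show equality we compute the minimal polynomial of γ. From γ = √46 + √69: γ^2 = 46 + 2√(3174) + 69 = 115 + 2√(3174), so γ^2 - 115 = 2√(3174); squaring, (γ^2 - 115)^2 = 4·3174, i.e. γ^4 - 230γ^2 + 13225 - 12696 = 0, i.e. γ^4 - 230γ^2 + 529 = 0. So γ is a root of x^4 - 230x^2 + 529. This polynomial is irreducible over Q: it has no rational root (each ±√46 ± √69 is irrational), and any factorization into two quadratics over Q would force √(3174) ∈ Q (pairing opposite roots) or √46, √69 ∈ Q (other pairings), all impossible. Hence [Q(γ):Q] = 4 = [Q(√46, √69):Q], so Q(γ) = Q(√46, √69).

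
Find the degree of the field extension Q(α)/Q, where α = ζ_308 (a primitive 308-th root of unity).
[Q(α):Q] = 120

The minimal polynomial of ζ_308 over Q is the 308-th cyclotomic polynomial Φ_308(x), which is irreducible over Q and has degree φ(308) = 120. Hence [Q(α):Q] = φ(308) = 120.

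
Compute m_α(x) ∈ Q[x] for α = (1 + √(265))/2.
m_α(x) = x^2 - x - 66

From 2α - 1 = √(265), squaring gives (2α - 1)^2 = 265, i.e. 4α^2 - 4α + 1 = 265, so α^2 - α + (1 - 265)/4 = 0. Since 265 ≡ 1 (mod 4), (1 - 265)/4 = -66 ∈ Z. The polynomial x^2 - x - 66 has discriminant 1 - 4·(-66) = 265, which is not a perfect square in Q (d = 265 is squarefree and ≠ 1), so x^2 - x - 66 is irreducible over Q. It is the minimal polynomial of α.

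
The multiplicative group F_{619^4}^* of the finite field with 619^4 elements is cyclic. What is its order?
|F_{619^4}^*| = 146812351920

F_{619^4} has 619^4 = 146812351921 elements; its multiplicative group consists of all nonzero elements, so |F_{619^4}^*| = 146812351921 - 1 = 146812351920. (It is cyclic since any finite subgroup of the multiplicative group of a field is cyclic.)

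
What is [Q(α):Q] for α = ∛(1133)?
[Q(α):Q] = 3

The minimal polynomial of α is x^3 - 1133, irreducible over Q since 1133 is not a perfect cube (so x^3 - 1133 has no rational root). Hence [Q(α):Q] = deg(m_α) = 3.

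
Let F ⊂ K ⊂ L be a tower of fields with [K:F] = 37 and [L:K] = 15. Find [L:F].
[L:F] = 555

The tower law says that for any tower of field extensions F ⊂ K ⊂ L with finite degrees, [L:F] = [L:K] · [K:F]. Here this gives [L:F] = 15 · 37 = 555.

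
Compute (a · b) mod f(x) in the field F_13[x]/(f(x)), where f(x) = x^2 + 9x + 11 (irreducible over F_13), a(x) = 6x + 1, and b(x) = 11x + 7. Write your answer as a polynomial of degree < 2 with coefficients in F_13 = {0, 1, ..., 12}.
a · b ≡ 5x + 9 (mod f(x))

Multiply in F_13[x]: a(x)·b(x) = (6x + 1)·(11x + 7) = x^2 + x + 7. This has degree ≥ 2, so divide by f(x) over F_13: x^2 + x + 7 = (1)·(x^2 + 9x + 11) + (5x + 9). Hence a·b ≡ 5x + 9 (mod f). (F_13[x]/(f) is a field with 13^2 = 169 elements since f is irreducible of degree 2.)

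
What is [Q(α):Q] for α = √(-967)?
[Q(α):Q] = 2

[Q(α):Q] equals the degree of the minimal polynomial of α. Here α^2 = -967 and x^2 + 967 is irreducible (d = -967 is squarefree, ≠ 1, hence not a square), so deg(m_α) = 2. Thus [Q(α):Q] = 2.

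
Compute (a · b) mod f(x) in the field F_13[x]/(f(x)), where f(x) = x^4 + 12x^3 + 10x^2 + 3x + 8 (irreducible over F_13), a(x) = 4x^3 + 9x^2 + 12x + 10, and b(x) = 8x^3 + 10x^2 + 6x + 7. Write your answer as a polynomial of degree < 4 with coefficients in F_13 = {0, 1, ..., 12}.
a · b ≡ 2x^3 + 8x + 6 (mod f(x))

Multiply in F_13[x]: a(x)·b(x) = (4x^3 + 9x^2 + 12x + 10)·(8x^3 + 10x^2 + 6x + 7) = 6x^6 + 8x^5 + 2x^4 + 9x^3 + x^2 + x + 5. This has degree ≥ 4, so divide by f(x) over F_13: 6x^6 + 8x^5 + 2x^4 + 9x^3 + x^2 + x + 5 = (6x^2 + x + 8)·(x^4 + 12x^3 + 10x^2 + 3x + 8) + (2x^3 + 8x + 6). Hence a·b ≡ 2x^3 + 8x + 6 (mod f). (F_13[x]/(f) is a field with 13^4 = 28561 elements since f is irreducible of degree 4.)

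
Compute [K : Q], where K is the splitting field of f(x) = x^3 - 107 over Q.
[K : Q] = 6

The roots of x^3 - 107 are ∛107, ω∛107, ω^2∛107 where ω = e^(2πi/3) is a primitive cube root of unity, so K = Q(∛107, ω). Now [Q(∛107):Q] = 3 (since 107 is not a perfect cube, x^3 - 107 is irreducible) and [Q(ω):Q] = 2. Both 2 and 3 divide [K:Q], and [K:Q] ≤ 3·2 = 6, so [K:Q] = 6. (Equivalently: Q(∛107) ⊂ R but ω ∉ R, so [K : Q(∛107)] = 2.)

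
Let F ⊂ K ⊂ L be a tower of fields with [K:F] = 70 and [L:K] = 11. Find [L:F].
[L:F] = 770

The tower law says that for any tower of field extensions F ⊂ K ⊂ L with finite degrees, [L:F] = [L:K] · [K:F]. Here this gives [L:F] = 11 · 70 = 770.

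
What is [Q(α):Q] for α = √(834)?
[Q(α):Q] = 2

[Q(α):Q] equals the degree of the minimal polynomial of α. Here α^2 = 834 and x^2 - 834 is irreducible (d = 834 is squarefree, ≠ 1, hence not a square), so deg(m_α) = 2. Thus [Q(α):Q] = 2.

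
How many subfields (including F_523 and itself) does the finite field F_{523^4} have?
F_{523^4} has 3 subfields

The subfields of F_{p^n} are exactly the fields F_{p^d} for d | n (each is the fixed field of the unique index-d subgroup of Gal(F_{p^n}/F_p) ≅ Z/nZ). The divisors of n = 4 are {1, 2, 4}, giving 3 subfields: F_{523^1}, F_{523^2}, F_{523^4}.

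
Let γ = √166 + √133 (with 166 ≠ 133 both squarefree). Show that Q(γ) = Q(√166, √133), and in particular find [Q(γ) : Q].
[Q(γ) : Q] = 4 (equivalently, Q(γ) = Q(√166, √133))

Obviously Q(γ) ⊆ Q(√166, √133), and [Q(√166, √133):Q] = 4 (since 166, 133 are distinct squarefree integers > 1 with 22078 not a perfect square). To show equality we compute the minimal polynomial of γ. From γ = √166 + √133: γ^2 = 166 + 2√(22078) + 133 = 299 + 2√(22078), so γ^2 - 299 = 2√(22078); squaring, (γ^2 - 299)^2 = 4·22078, i.e. γ^4 - 598γ^2 + 89401 - 88312 = 0, i.e. γ^4 - 598γ^2 + 1089 = 0. So γ is a root of x^4 - 598x^2 + 1089. This polynomial is irreducible over Q: it has no rational root (each ±√166 ± √133 is irrational), and any factorization into two quadratics over Q would force √(22078) ∈ Q (pairing opposite roots) or √166, √133 ∈ Q (other pairings), all impossible. Hence [Q(γ):Q] = 4 = [Q(√166, √133):Q], so Q(γ) = Q(√166, √133).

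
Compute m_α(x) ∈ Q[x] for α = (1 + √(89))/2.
m_α(x) = x^2 - x - 22

From 2α - 1 = √(89), squaring gives (2α - 1)^2 = 89, i.e. 4α^2 - 4α + 1 = 89, so α^2 - α + (1 - 89)/4 = 0. Since 89 ≡ 1 (mod 4), (1 - 89)/4 = -22 ∈ Z. The polynomial x^2 - x - 22 has discriminant 1 - 4·(-22) = 89, which is not a perfect square in Q (d = 89 is squarefree and ≠ 1), so x^2 - x - 22 is irreducible over Q. It is the minimal polynomial of α.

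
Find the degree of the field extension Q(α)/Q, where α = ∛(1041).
[Q(α):Q] = 3

The minimal polynomial of α is x^3 - 1041, irreducible over Q since 1041 is not a perfect cube (so x^3 - 1041 has no rational root). Hence [Q(α):Q] = deg(m_α) = 3.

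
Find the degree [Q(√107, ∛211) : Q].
[Q(√107, ∛211) : Q] = 6

Let L = Q(√107, ∛211). Since Q(√107) ⊂ L and [Q(√107):Q] = 2, the tower law gives 2 | [L:Q]. Likewise Q(∛211) ⊂ L with [Q(∛211):Q] = 3 (because 211 is not a perfect cube), so 3 | [L:Q]. As gcd(2,3) = 1, [L:Q] is divisible by 6. Conversely L is generated over Q by √107 and ∛211, so [L:Q] ≤ 2·3 = 6. Therefore [Q(√107, ∛211) : Q] = 6.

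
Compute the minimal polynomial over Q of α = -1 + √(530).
m_α(x) = x^2 + 2x - 529

From α + 1 = √(530), squaring gives (α + 1)^2 = 530, i.e. α^2 + 2α + 1 = 530, so α^2 + 2α - 529 = 0. The discriminant of x^2 + 2x - 529 is (2)^2 - 4·(-529) = 4 + 2116 = 2120, and 4·(530) is not a perfect square in Q since 530 is squarefree and ≠ 1. Hence x^2 + 2x - 529 is irreducible over Q and is the minimal polynomial of α.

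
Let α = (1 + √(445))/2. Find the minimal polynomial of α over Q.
m_α(x) = x^2 - x - 111

From 2α - 1 = √(445), squaring gives (2α - 1)^2 = 445, i.e. 4α^2 - 4α + 1 = 445, so α^2 - α + (1 - 445)/4 = 0. Since 445 ≡ 1 (mod 4), (1 - 445)/4 = -111 ∈ Z. The polynomial x^2 - x - 111 has discriminant 1 - 4·(-111) = 445, which is not a perfect square in Q (d = 445 is squarefree and ≠ 1), so x^2 - x - 111 is irreducible over Q. It is the minimal polynomial of α.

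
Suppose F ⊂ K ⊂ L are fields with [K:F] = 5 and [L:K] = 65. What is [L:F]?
[L:F] = 325

The tower law says that for any tower of field extensions F ⊂ K ⊂ L with finite degrees, [L:F] = [L:K] · [K:F]. Here this gives [L:F] = 65 · 5 = 325.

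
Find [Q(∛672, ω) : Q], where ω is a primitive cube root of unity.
[Q(∛672, ω) : Q] = 6

[Q(∛672):Q] = 3 (min poly x^3 - 672, irreducible since 672 is not a perfect cube). [Q(ω):Q] = 2 (min poly x^2 + x + 1). Since Q(∛672) ⊂ R and ω ∉ R, we have ω ∉ Q(∛672), so x^2 + x + 1 remains irreducible over Q(∛672) and [Q(∛672, ω) : Q(∛672)] = 2. By the tower law, [Q(∛672, ω) : Q] = 3 · 2 = 6. (In fact Q(∛672, ω) is the splitting field of x^3 - 672 over Q.)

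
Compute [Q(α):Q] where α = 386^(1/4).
[Q(α):Q] = 4

α is a root of x^4 - 386. By Eisenstein's criterion at the prime p = 2 (which divides the constant term 386 but p^2 = 4 does not, since 386 is squarefree), x^4 - 386 is irreducible over Q. Hence [Q(α):Q] = 4.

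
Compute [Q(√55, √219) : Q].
[Q(√55, √219) : Q] = 4

[Q(√55):Q] = 2 (min poly x^2 - 55, irreducible since 55 is squarefree > 1). For the top step, suppose √219 ∈ Q(√55), say √219 = c + d√55 with c, d ∈ Q. Squaring: 219 = c^2 + 55d^2 + 2cd√55. Since √55 ∉ Q this forces 2cd = 0. If d = 0 then √219 = c ∈ Q, contradicting 219 squarefree > 1. If c = 0 then 219 = 55d^2, so 55·219 = (55d)^2 is a perfect square in Q — but 55·219 = 12045 is not a perfect square (since 55 and 219 are distinct squarefree integers). Contradiction. Hence √219 ∉ Q(√55), so x^2 - 219 stays irreducible over Q(√55) and [Q(√55, √219) : Q(√55)] = 2. By the tower law, [Q(√55, √219) : Q] = 2 · 2 = 4.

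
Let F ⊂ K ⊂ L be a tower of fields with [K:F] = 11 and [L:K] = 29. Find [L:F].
[L:F] = 319

The tower law says that for any tower of field extensions F ⊂ K ⊂ L with finite degrees, [L:F] = [L:K] · [K:F]. Here this gives [L:F] = 29 · 11 = 319.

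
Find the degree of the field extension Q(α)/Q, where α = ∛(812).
[Q(α):Q] = 3

The minimal polynomial of α is x^3 - 812, irreducible over Q since 812 is not a perfect cube (so x^3 - 812 has no rational root). Hence [Q(α):Q] = deg(m_α) = 3.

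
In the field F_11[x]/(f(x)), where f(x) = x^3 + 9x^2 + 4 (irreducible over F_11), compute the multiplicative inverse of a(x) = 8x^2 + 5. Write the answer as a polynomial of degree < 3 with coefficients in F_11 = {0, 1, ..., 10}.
a(x)^(-1) ≡ 5x^2 + 10x + 5 (mod f(x))

Since f is irreducible over F_11, F_11[x]/(f) is a field and a(x) ≠ 0 has an inverse. Apply the extended Euclidean algorithm to f(x) and a(x) in F_11[x]: f(x) = (7x + 8)·a(x) + (9x + 8);  a(x) = (7x + 6)·(9x + 8) + (1). The last nonzero remainder is the constant 1 = gcd(f, a) in F_11. Back-substituting through the division chain expresses 1 = s(x)·a(x) + t(x)·f(x) with s(x) ≡ 5x^2 + 10x + 5 (mod f), so a(x)^(-1) ≡ s(x) = 5x^2 + 10x + 5 (mod f). Check: (8x^2 + 5)·(5x^2 + 10x + 5) = 7x^4 + 3x^3 + 10x^2 + 6x + 3 ≡ 1 (mod x^3 + 9x^2 + 4).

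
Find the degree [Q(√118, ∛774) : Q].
[Q(√118, ∛774) : Q] = 6

Let L = Q(√118, ∛774). Since Q(√118) ⊂ L and [Q(√118):Q] = 2, the tower law gives 2 | [L:Q]. Likewise Q(∛774) ⊂ L with [Q(∛774):Q] = 3 (because 774 is not a perfect cube), so 3 | [L:Q]. As gcd(2,3) = 1, [L:Q] is divisible by 6. Conversely L is generated over Q by √118 and ∛774, so [L:Q] ≤ 2·3 = 6. Therefore [Q(√118, ∛774) : Q] = 6.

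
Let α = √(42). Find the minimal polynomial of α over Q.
m_α(x) = x^2 - 42

α satisfies α^2 - 42 = 0, so x^2 - 42 annihilates α. Since d = 42 is squarefree and ≠ 1, it is not a perfect square in Q, so x^2 - 42 has no rational root and is therefore irreducible over Q (a degree-2 polynomial over a field is irreducible iff it has no root). Hence m_α(x) = x^2 - 42.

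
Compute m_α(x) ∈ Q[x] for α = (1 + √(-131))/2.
m_α(x) = x^2 - x + 33

From 2α - 1 = √(-131), squaring gives (2α - 1)^2 = -131, i.e. 4α^2 - 4α + 1 = -131, so α^2 - α + (1 + 131)/4 = 0. Since -131 ≡ 1 (mod 4), (1 + 131)/4 = 33 ∈ Z. The polynomial x^2 - x + 33 has discriminant 1 - 4·(33) = -131, which is not a perfect square in Q (d = -131 is squarefree and ≠ 1), so x^2 - x + 33 is irreducible over Q. It is the minimal polynomial of α.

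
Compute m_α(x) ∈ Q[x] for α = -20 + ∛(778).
m_α(x) = x^3 + 60x^2 + 1200x + 7222

Set β = α + 20 = ∛(778), so β^3 = 778. Then (α + 20)^3 - 778 = 0, i.e. α is a root of g(x) = (x + 20)^3 - 778 = x^3 + 60x^2 + 1200x + 7222. Since g(x) = h(x + 20) where h(x) = x^3 - 778, and h is irreducible over Q (because 778 is not a perfect cube, so h has no rational root, and a monic cubic with no rational root is irreducible), g is also irreducible (irreducibility is preserved under the substitution x → x + 20). Hence m_α(x) = x^3 + 60x^2 + 1200x + 7222.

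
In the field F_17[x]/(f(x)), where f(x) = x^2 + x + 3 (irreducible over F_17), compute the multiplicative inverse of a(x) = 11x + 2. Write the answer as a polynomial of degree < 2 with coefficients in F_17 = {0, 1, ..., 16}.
a(x)^(-1) ≡ 8x + 5 (mod f(x))

Since f is irreducible over F_17, F_17[x]/(f) is a field and a(x) ≠ 0 has an inverse. Apply the extended Euclidean algorithm to f(x) and a(x) in F_17[x]: f(x) = (14x + 13)·a(x) + (11). The last nonzero remainder is the constant 11 = gcd(f, a) in F_17. Back-substituting through the division chain expresses 11 = s(x)·a(x) + t(x)·f(x) with s(x) ≡ 3x + 4 (mod f), so (3x + 4)·a(x) ≡ 11 (mod f). Multiplying by 11^(-1) ≡ 14 in F_17 gives a(x)^(-1) ≡ 14·(3x + 4) ≡ 8x + 5 (mod f). Check: (11x + 2)·(8x + 5) = 3x^2 + 3x + 10 ≡ 1 (mod x^2 + x + 3).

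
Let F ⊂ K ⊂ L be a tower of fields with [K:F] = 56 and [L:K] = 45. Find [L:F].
[L:F] = 2520

The tower law says that for any tower of field extensions F ⊂ K ⊂ L with finite degrees, [L:F] = [L:K] · [K:F]. Here this gives [L:F] = 45 · 56 = 2520.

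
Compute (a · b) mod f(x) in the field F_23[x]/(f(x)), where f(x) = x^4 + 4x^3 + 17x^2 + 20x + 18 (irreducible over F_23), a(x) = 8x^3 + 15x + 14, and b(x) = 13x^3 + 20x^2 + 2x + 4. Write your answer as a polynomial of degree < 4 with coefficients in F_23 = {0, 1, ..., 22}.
a · b ≡ 19x^3 + 15x^2 + 15x + 13 (mod f(x))

Multiply in F_23[x]: a(x)·b(x) = (8x^3 + 15x + 14)·(13x^3 + 20x^2 + 2x + 4) = 12x^6 + 22x^5 + 4x^4 + 8x^3 + 11x^2 + 19x + 10. This has degree ≥ 4, so divide by f(x) over F_23: 12x^6 + 22x^5 + 4x^4 + 8x^3 + 11x^2 + 19x + 10 = (12x^2 + 20x + 19)·(x^4 + 4x^3 + 17x^2 + 20x + 18) + (19x^3 + 15x^2 + 15x + 13). Hence a·b ≡ 19x^3 + 15x^2 + 15x + 13 (mod f). (F_23[x]/(f) is a field with 23^4 = 279841 elements since f is irreducible of degree 4.)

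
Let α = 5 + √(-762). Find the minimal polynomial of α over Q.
m_α(x) = x^2 - 10x + 787

From α - 5 = √(-762), squaring gives (α - 5)^2 = -762, i.e. α^2 - 10α + 25 = -762, so α^2 - 10α + 787 = 0. The discriminant of x^2 - 10x + 787 is (-10)^2 - 4·(787) = 100 - 3148 = -3048, and 4·(-762) is not a perfect square in Q since -762 is squarefree and ≠ 1. Hence x^2 - 10x + 787 is irreducible over Q and is the minimal polynomial of α.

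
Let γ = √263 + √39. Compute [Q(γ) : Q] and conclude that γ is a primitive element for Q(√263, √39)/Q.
[Q(γ) : Q] = 4 (equivalently, Q(γ) = Q(√263, √39))

Obviously Q(γ) ⊆ Q(√263, √39), and [Q(√263, √39):Q] = 4 (since 263, 39 are distinct squarefree integers > 1 with 10257 not a perfect square). To show equality we compute the minimal polynomial of γ. From γ = √263 + √39: γ^2 = 263 + 2√(10257) + 39 = 302 + 2√(10257), so γ^2 - 302 = 2√(10257); squaring, (γ^2 - 302)^2 = 4·10257, i.e. γ^4 - 604γ^2 + 91204 - 41028 = 0, i.e. γ^4 - 604γ^2 + 50176 = 0. So γ is a root of x^4 - 604x^2 + 50176. This polynomial is irreducible over Q: it has no rational root (each ±√263 ± √39 is irrational), and any factorization into two quadratics over Q would force √(10257) ∈ Q (pairing opposite roots) or √263, √39 ∈ Q (other pairings), all impossible. Hence [Q(γ):Q] = 4 = [Q(√263, √39):Q], so Q(γ) = Q(√263, √39).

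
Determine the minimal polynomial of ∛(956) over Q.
m_α(x) = x^3 - 956

α satisfies α^3 = 956, so x^3 - 956 annihilates α. By the rational root test, a rational root p/q (in lowest terms) of x^3 - 956 would satisfy p^3 = 956 q^3, forcing q = 1 and p^3 = 956; but 956 is not a perfect cube, contradiction. A monic cubic over Q with no rational root is irreducible (any nontrivial factorization would include a linear factor). Hence x^3 - 956 is the minimal polynomial of α, and in particular [Q(α):Q] = 3.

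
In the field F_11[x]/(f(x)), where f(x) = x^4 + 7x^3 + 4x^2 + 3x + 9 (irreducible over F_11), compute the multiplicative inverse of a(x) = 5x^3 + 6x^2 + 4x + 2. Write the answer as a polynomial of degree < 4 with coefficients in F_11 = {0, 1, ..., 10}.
a(x)^(-1) ≡ 10x^3 + 7x^2 + 4x + 2 (mod f(x))

Since f is irreducible over F_11, F_11[x]/(f) is a field and a(x) ≠ 0 has an inverse. Apply the extended Euclidean algorithm to f(x) and a(x) in F_11[x]: f(x) = (9x + 6)·a(x) + (9x^2 + 5x + 8);  a(x) = (3x + 10)·(9x^2 + 5x + 8) + (7x + 10);  (9x^2 + 5x + 8) = (6x)·(7x + 10) + (8). The last nonzero remainder is the constant 8 = gcd(f, a) in F_11. Back-substituting through the division chain expresses 8 = s(x)·a(x) + t(x)·f(x) with s(x) ≡ 3x^3 + x^2 + 10x + 5 (mod f), so (3x^3 + x^2 + 10x + 5)·a(x) ≡ 8 (mod f). Multiplying by 8^(-1) ≡ 7 in F_11 gives a(x)^(-1) ≡ 7·(3x^3 + x^2 + 10x + 5) ≡ 10x^3 + 7x^2 + 4x + 2 (mod f). Check: (5x^3 + 6x^2 + 4x + 2)·(10x^3 + 7x^2 + 4x + 2) = 6x^6 + 7x^5 + 3x^4 + 5x^3 + 9x^2 + 5x + 4 ≡ 1 (mod x^4 + 7x^3 + 4x^2 + 3x + 9).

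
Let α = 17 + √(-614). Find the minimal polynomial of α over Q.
m_α(x) = x^2 - 34x + 903

From α - 17 = √(-614), squaring gives (α - 17)^2 = -614, i.e. α^2 - 34α + 289 = -614, so α^2 - 34α + 903 = 0. The discriminant of x^2 - 34x + 903 is (-34)^2 - 4·(903) = 1156 - 3612 = -2456, and 4·(-614) is not a perfect square in Q since -614 is squarefree and ≠ 1. Hence x^2 - 34x + 903 is irreducible over Q and is the minimal polynomial of α.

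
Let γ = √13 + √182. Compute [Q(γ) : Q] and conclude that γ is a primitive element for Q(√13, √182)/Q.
[Q(γ) : Q] = 4 (equivalently, Q(γ) = Q(√13, √182))

Obviously Q(γ) ⊆ Q(√13, √182), and [Q(√13, √182):Q] = 4 (since 13, 182 are distinct squarefree integers > 1 with 2366 not a perfect square). To show equality we compute the minimal polynomial of γ. From γ = √13 + √182: γ^2 = 13 + 2√(2366) + 182 = 195 + 2√(2366), so γ^2 - 195 = 2√(2366); squaring, (γ^2 - 195)^2 = 4·2366, i.e. γ^4 - 390γ^2 + 38025 - 9464 = 0, i.e. γ^4 - 390γ^2 + 28561 = 0. So γ is a root of x^4 - 390x^2 + 28561. This polynomial is irreducible over Q: it has no rational root (each ±√13 ± √182 is irrational), and any factorization into two quadratics over Q would force √(2366) ∈ Q (pairing opposite roots) or √13, √182 ∈ Q (other pairings), all impossible. Hence [Q(γ):Q] = 4 = [Q(√13, √182):Q], so Q(γ) = Q(√13, √182).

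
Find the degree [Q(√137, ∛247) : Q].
[Q(√137, ∛247) : Q] = 6

Let L = Q(√137, ∛247). Since Q(√137) ⊂ L and [Q(√137):Q] = 2, the tower law gives 2 | [L:Q]. Likewise Q(∛247) ⊂ L with [Q(∛247):Q] = 3 (because 247 is not a perfect cube), so 3 | [L:Q]. As gcd(2,3) = 1, [L:Q] is divisible by 6. Conversely L is generated over Q by √137 and ∛247, so [L:Q] ≤ 2·3 = 6. Therefore [Q(√137, ∛247) : Q] = 6.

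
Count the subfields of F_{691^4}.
F_{691^4} has 3 subfields

The subfields of F_{p^n} are exactly the fields F_{p^d} for d | n (each is the fixed field of the unique index-d subgroup of Gal(F_{p^n}/F_p) ≅ Z/nZ). The divisors of n = 4 are {1, 2, 4}, giving 3 subfields: F_{691^1}, F_{691^2}, F_{691^4}.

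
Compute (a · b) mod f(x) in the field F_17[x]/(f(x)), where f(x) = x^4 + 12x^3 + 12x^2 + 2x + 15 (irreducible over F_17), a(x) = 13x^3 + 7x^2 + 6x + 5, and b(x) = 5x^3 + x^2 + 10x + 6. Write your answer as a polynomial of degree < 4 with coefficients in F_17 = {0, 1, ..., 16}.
a · b ≡ 14x^3 + 5x^2 + 11x + 1 (mod f(x))

Multiply in F_17[x]: a(x)·b(x) = (13x^3 + 7x^2 + 6x + 5)·(5x^3 + x^2 + 10x + 6) = 14x^6 + 14x^5 + 14x^4 + 9x^3 + 5x^2 + x + 13. This has degree ≥ 4, so divide by f(x) over F_17: 14x^6 + 14x^5 + 14x^4 + 9x^3 + 5x^2 + x + 13 = (14x^2 + 16x + 11)·(x^4 + 12x^3 + 12x^2 + 2x + 15) + (14x^3 + 5x^2 + 11x + 1). Hence a·b ≡ 14x^3 + 5x^2 + 11x + 1 (mod f). (F_17[x]/(f) is a field with 17^4 = 83521 elements since f is irreducible of degree 4.)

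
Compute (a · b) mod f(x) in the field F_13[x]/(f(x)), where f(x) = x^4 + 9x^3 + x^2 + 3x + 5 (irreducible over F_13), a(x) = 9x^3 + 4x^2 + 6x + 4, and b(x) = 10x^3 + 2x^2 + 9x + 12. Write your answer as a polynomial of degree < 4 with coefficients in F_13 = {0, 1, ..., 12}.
a · b ≡ 10x^3 + 3x^2 + x + 12 (mod f(x))

Multiply in F_13[x]: a(x)·b(x) = (9x^3 + 4x^2 + 6x + 4)·(10x^3 + 2x^2 + 9x + 12) = 12x^6 + 6x^5 + 6x^4 + x^3 + 6x^2 + 4x + 9. This has degree ≥ 4, so divide by f(x) over F_13: 12x^6 + 6x^5 + 6x^4 + x^3 + 6x^2 + 4x + 9 = (12x^2 + 2x + 2)·(x^4 + 9x^3 + x^2 + 3x + 5) + (10x^3 + 3x^2 + x + 12). Hence a·b ≡ 10x^3 + 3x^2 + x + 12 (mod f). (F_13[x]/(f) is a field with 13^4 = 28561 elements since f is irreducible of degree 4.)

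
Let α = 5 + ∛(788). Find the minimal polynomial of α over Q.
m_α(x) = x^3 - 15x^2 + 75x - 913

Set β = α - 5 = ∛(788), so β^3 = 788. Then (α - 5)^3 - 788 = 0, i.e. α is a root of g(x) = (x - 5)^3 - 788 = x^3 - 15x^2 + 75x - 913. Since g(x) = h(x - 5) where h(x) = x^3 - 788, and h is irreducible over Q (because 788 is not a perfect cube, so h has no rational root, and a monic cubic with no rational root is irreducible), g is also irreducible (irreducibility is preserved under the substitution x → x - 5). Hence m_α(x) = x^3 - 15x^2 + 75x - 913.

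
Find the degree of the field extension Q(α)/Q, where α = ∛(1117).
[Q(α):Q] = 3

The minimal polynomial of α is x^3 - 1117, irreducible over Q since 1117 is not a perfect cube (so x^3 - 1117 has no rational root). Hence [Q(α):Q] = deg(m_α) = 3.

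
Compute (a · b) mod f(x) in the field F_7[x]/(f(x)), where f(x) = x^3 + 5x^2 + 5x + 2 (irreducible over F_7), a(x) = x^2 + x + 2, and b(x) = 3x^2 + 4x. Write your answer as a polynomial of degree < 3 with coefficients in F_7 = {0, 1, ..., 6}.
a · b ≡ 2 (mod f(x))

Multiply in F_7[x]: a(x)·b(x) = (x^2 + x + 2)·(3x^2 + 4x) = 3x^4 + 3x^2 + x. This has degree ≥ 3, so divide by f(x) over F_7: 3x^4 + 3x^2 + x = (3x + 6)·(x^3 + 5x^2 + 5x + 2) + (2). Hence a·b ≡ 2 (mod f). (F_7[x]/(f) is a field with 7^3 = 343 elements since f is irreducible of degree 3.)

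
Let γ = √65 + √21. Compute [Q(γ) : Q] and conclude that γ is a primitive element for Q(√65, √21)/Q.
[Q(γ) : Q] = 4 (equivalently, Q(γ) = Q(√65, √21))

Obviously Q(γ) ⊆ Q(√65, √21), and [Q(√65, √21):Q] = 4 (since 65, 21 are distinct squarefree integers > 1 with 1365 not a perfect square). To show equality we compute the minimal polynomial of γ. From γ = √65 + √21: γ^2 = 65 + 2√(1365) + 21 = 86 + 2√(1365), so γ^2 - 86 = 2√(1365); squaring, (γ^2 - 86)^2 = 4·1365, i.e. γ^4 - 172γ^2 + 7396 - 5460 = 0, i.e. γ^4 - 172γ^2 + 1936 = 0. So γ is a root of x^4 - 172x^2 + 1936. This polynomial is irreducible over Q: it has no rational root (each ±√65 ± √21 is irrational), and any factorization into two quadratics over Q would force √(1365) ∈ Q (pairing opposite roots) or √65, √21 ∈ Q (other pairings), all impossible. Hence [Q(γ):Q] = 4 = [Q(√65, √21):Q], so Q(γ) = Q(√65, √21).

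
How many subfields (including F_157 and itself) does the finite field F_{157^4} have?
F_{157^4} has 3 subfields

The subfields of F_{p^n} are exactly the fields F_{p^d} for d | n (each is the fixed field of the unique index-d subgroup of Gal(F_{p^n}/F_p) ≅ Z/nZ). The divisors of n = 4 are {1, 2, 4}, giving 3 subfields: F_{157^1}, F_{157^2}, F_{157^4}.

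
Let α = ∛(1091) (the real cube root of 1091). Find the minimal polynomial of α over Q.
m_α(x) = x^3 - 1091

α satisfies α^3 = 1091, so x^3 - 1091 annihilates α. By the rational root test, a rational root p/q (in lowest terms) of x^3 - 1091 would satisfy p^3 = 1091 q^3, forcing q = 1 and p^3 = 1091; but 1091 is not a perfect cube, contradiction. A monic cubic over Q with no rational root is irreducible (any nontrivial factorization would include a linear factor). Hence x^3 - 1091 is the minimal polynomial of α, and in particular [Q(α):Q] = 3.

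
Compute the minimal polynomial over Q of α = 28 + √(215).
m_α(x) = x^2 - 56x + 569

From α - 28 = √(215), squaring gives (α - 28)^2 = 215, i.e. α^2 - 56α + 784 = 215, so α^2 - 56α + 569 = 0. The discriminant of x^2 - 56x + 569 is (-56)^2 - 4·(569) = 3136 - 2276 = 860, and 4·(215) is not a perfect square in Q since 215 is squarefree and ≠ 1. Hence x^2 - 56x + 569 is irreducible over Q and is the minimal polynomial of α.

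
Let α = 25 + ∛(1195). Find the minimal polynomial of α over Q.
m_α(x) = x^3 - 75x^2 + 1875x - 16820

Set β = α - 25 = ∛(1195), so β^3 = 1195. Then (α - 25)^3 - 1195 = 0, i.e. α is a root of g(x) = (x - 25)^3 - 1195 = x^3 - 75x^2 + 1875x - 16820. Since g(x) = h(x - 25) where h(x) = x^3 - 1195, and h is irreducible over Q (because 1195 is not a perfect cube, so h has no rational root, and a monic cubic with no rational root is irreducible), g is also irreducible (irreducibility is preserved under the substitution x → x - 25). Hence m_α(x) = x^3 - 75x^2 + 1875x - 16820.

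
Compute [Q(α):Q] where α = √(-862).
[Q(α):Q] = 2

[Q(α):Q] equals the degree of the minimal polynomial of α. Here α^2 = -862 and x^2 + 862 is irreducible (d = -862 is squarefree, ≠ 1, hence not a square), so deg(m_α) = 2. Thus [Q(α):Q] = 2.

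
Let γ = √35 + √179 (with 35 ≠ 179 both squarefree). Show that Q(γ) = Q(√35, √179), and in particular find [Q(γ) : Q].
[Q(γ) : Q] = 4 (equivalently, Q(γ) = Q(√35, √179))

Obviously Q(γ) ⊆ Q(√35, √179), and [Q(√35, √179):Q] = 4 (since 35, 179 are distinct squarefree integers > 1 with 6265 not a perfect square). To show equality we compute the minimal polynomial of γ. From γ = √35 + √179: γ^2 = 35 + 2√(6265) + 179 = 214 + 2√(6265), so γ^2 - 214 = 2√(6265); squaring, (γ^2 - 214)^2 = 4·6265, i.e. γ^4 - 428γ^2 + 45796 - 25060 = 0, i.e. γ^4 - 428γ^2 + 20736 = 0. So γ is a root of x^4 - 428x^2 + 20736. This polynomial is irreducible over Q: it has no rational root (each ±√35 ± √179 is irrational), and any factorization into two quadratics over Q would force √(6265) ∈ Q (pairing opposite roots) or √35, √179 ∈ Q (other pairings), all impossible. Hence [Q(γ):Q] = 4 = [Q(√35, √179):Q], so Q(γ) = Q(√35, √179).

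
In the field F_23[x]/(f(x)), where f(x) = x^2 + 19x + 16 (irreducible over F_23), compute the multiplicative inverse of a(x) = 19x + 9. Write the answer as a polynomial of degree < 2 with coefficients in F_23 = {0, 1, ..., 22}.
a(x)^(-1) ≡ 3x + 12 (mod f(x))

Since f is irreducible over F_23, F_23[x]/(f) is a field and a(x) ≠ 0 has an inverse. Apply the extended Euclidean algorithm to f(x) and a(x) in F_23[x]: f(x) = (17x + 22)·a(x) + (2). The last nonzero remainder is the constant 2 = gcd(f, a) in F_23. Back-substituting through the division chain expresses 2 = s(x)·a(x) + t(x)·f(x) with s(x) ≡ 6x + 1 (mod f), so (6x + 1)·a(x) ≡ 2 (mod f). Multiplying by 2^(-1) ≡ 12 in F_23 gives a(x)^(-1) ≡ 12·(6x + 1) ≡ 3x + 12 (mod f). Check: (19x + 9)·(3x + 12) = 11x^2 + 2x + 16 ≡ 1 (mod x^2 + 19x + 16).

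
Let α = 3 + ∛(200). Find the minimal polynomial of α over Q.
m_α(x) = x^3 - 9x^2 + 27x - 227

Set β = α - 3 = ∛(200), so β^3 = 200. Then (α - 3)^3 - 200 = 0, i.e. α is a root of g(x) = (x - 3)^3 - 200 = x^3 - 9x^2 + 27x - 227. Since g(x) = h(x - 3) where h(x) = x^3 - 200, and h is irreducible over Q (because 200 is not a perfect cube, so h has no rational root, and a monic cubic with no rational root is irreducible), g is also irreducible (irreducibility is preserved under the substitution x → x - 3). Hence m_α(x) = x^3 - 9x^2 + 27x - 227.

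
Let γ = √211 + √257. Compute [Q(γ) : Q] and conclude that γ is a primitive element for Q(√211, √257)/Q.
[Q(γ) : Q] = 4 (equivalently, Q(γ) = Q(√211, √257))

Obviously Q(γ) ⊆ Q(√211, √257), and [Q(√211, √257):Q] = 4 (since 211, 257 are distinct squarefree integers > 1 with 54227 not a perfect square). To show equality we compute the minimal polynomial of γ. From γ = √211 + √257: γ^2 = 211 + 2√(54227) + 257 = 468 + 2√(54227), so γ^2 - 468 = 2√(54227); squaring, (γ^2 - 468)^2 = 4·54227, i.e. γ^4 - 936γ^2 + 219024 - 216908 = 0, i.e. γ^4 - 936γ^2 + 2116 = 0. So γ is a root of x^4 - 936x^2 + 2116. This polynomial is irreducible over Q: it has no rational root (each ±√211 ± √257 is irrational), and any factorization into two quadratics over Q would force √(54227) ∈ Q (pairing opposite roots) or √211, √257 ∈ Q (other pairings), all impossible. Hence [Q(γ):Q] = 4 = [Q(√211, √257):Q], so Q(γ) = Q(√211, √257).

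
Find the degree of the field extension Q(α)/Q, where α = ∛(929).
[Q(α):Q] = 3

The minimal polynomial of α is x^3 - 929, irreducible over Q since 929 is not a perfect cube (so x^3 - 929 has no rational root). Hence [Q(α):Q] = deg(m_α) = 3.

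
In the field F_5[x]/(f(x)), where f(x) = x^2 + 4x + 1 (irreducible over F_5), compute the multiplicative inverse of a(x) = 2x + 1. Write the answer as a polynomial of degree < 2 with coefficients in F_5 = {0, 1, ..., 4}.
a(x)^(-1) ≡ 4x + 4 (mod f(x))

Since f is irreducible over F_5, F_5[x]/(f) is a field and a(x) ≠ 0 has an inverse. Apply the extended Euclidean algorithm to f(x) and a(x) in F_5[x]: f(x) = (3x + 3)·a(x) + (3). The last nonzero remainder is the constant 3 = gcd(f, a) in F_5. Back-substituting through the division chain expresses 3 = s(x)·a(x) + t(x)·f(x) with s(x) ≡ 2x + 2 (mod f), so (2x + 2)·a(x) ≡ 3 (mod f). Multiplying by 3^(-1) ≡ 2 in F_5 gives a(x)^(-1) ≡ 2·(2x + 2) ≡ 4x + 4 (mod f). Check: (2x + 1)·(4x + 4) = 3x^2 + 2x + 4 ≡ 1 (mod x^2 + 4x + 1).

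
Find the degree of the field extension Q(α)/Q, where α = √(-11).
[Q(α):Q] = 2

[Q(α):Q] equals the degree of the minimal polynomial of α. Here α^2 = -11 and x^2 + 11 is irreducible (d = -11 is squarefree, ≠ 1, hence not a square), so deg(m_α) = 2. Thus [Q(α):Q] = 2.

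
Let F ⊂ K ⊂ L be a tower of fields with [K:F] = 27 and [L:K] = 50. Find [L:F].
[L:F] = 1350

The tower law says that for any tower of field extensions F ⊂ K ⊂ L with finite degrees, [L:F] = [L:K] · [K:F]. Here this gives [L:F] = 50 · 27 = 1350.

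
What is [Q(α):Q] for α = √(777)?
[Q(α):Q] = 2

[Q(α):Q] equals the degree of the minimal polynomial of α. Here α^2 = 777 and x^2 - 777 is irreducible (d = 777 is squarefree, ≠ 1, hence not a square), so deg(m_α) = 2. Thus [Q(α):Q] = 2.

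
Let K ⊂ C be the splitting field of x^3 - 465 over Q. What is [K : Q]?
[K : Q] = 6

The roots of x^3 - 465 are ∛465, ω∛465, ω^2∛465 where ω = e^(2πi/3) is a primitive cube root of unity, so K = Q(∛465, ω). Now [Q(∛465):Q] = 3 (since 465 is not a perfect cube, x^3 - 465 is irreducible) and [Q(ω):Q] = 2. Both 2 and 3 divide [K:Q], and [K:Q] ≤ 3·2 = 6, so [K:Q] = 6. (Equivalently: Q(∛465) ⊂ R but ω ∉ R, so [K : Q(∛465)] = 2.)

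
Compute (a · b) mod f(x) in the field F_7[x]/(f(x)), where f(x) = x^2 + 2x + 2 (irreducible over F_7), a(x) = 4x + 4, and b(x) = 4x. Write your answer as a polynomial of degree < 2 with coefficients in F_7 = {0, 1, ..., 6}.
a · b ≡ 5x + 3 (mod f(x))

Multiply in F_7[x]: a(x)·b(x) = (4x + 4)·(4x) = 2x^2 + 2x. This has degree ≥ 2, so divide by f(x) over F_7: 2x^2 + 2x = (2)·(x^2 + 2x + 2) + (5x + 3). Hence a·b ≡ 5x + 3 (mod f). (F_7[x]/(f) is a field with 7^2 = 49 elements since f is irreducible of degree 2.)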